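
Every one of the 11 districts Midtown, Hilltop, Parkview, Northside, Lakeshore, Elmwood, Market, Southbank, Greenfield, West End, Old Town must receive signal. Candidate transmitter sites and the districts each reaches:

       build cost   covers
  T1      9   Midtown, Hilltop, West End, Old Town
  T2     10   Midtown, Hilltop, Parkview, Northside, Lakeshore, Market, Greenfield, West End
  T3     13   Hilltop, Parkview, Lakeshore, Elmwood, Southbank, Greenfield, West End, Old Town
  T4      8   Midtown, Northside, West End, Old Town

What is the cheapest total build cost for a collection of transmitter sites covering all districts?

T2, T3 cover every district at build cost 10 + 13 = 23.
Any cover uses at least 2 transmitter sites; among all covering selections none totals below 23.

23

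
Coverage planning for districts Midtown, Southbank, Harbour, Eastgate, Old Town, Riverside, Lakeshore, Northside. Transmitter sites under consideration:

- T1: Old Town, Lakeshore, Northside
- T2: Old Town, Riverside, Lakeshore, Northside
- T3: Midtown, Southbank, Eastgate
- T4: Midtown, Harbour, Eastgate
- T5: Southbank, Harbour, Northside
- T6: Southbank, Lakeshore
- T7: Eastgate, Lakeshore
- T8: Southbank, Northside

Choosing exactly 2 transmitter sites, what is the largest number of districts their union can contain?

7

Choosing T2, T3 covers {Midtown, Southbank, Eastgate, Old Town, Riverside, Lakeshore, Northside} — 7 districts.
No choice of 2 transmitter sites does better; here Harbour is left uncovered.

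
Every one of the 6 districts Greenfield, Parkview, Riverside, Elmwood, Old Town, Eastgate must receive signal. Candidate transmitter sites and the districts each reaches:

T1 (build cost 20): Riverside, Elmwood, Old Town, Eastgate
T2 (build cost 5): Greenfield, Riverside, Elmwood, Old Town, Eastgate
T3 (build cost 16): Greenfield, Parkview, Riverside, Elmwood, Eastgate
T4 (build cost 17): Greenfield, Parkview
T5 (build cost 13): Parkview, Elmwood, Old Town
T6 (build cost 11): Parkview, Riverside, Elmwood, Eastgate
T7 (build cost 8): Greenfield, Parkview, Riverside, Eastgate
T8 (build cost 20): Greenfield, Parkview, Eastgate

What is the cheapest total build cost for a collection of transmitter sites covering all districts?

13

T2, T7 cover every district at build cost 5 + 8 = 13.
Any cover uses at least 2 transmitter sites; among all covering selections none totals below 13.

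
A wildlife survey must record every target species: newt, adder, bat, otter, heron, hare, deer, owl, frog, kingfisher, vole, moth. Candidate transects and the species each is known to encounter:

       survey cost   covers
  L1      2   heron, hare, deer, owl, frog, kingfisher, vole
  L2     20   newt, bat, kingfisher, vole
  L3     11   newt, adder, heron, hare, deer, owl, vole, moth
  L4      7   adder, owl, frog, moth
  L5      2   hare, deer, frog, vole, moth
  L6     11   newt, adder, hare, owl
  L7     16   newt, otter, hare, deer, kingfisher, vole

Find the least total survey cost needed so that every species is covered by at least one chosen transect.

L1, L2, L4, L7 cover every species at survey cost 2 + 20 + 7 + 16 = 45.
Any cover uses at least 4 transects; among all covering selections none totals below 45.

45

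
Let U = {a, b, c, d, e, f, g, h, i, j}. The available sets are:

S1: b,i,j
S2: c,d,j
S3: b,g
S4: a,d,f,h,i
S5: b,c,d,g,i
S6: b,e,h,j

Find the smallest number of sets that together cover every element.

3

S4, S5, S6 together cover {a, b, c, d, e, f, g, h, i, j} — every element.
No 2 of the 6 sets cover everything (all 15 pairs fall short), so 3 is minimum.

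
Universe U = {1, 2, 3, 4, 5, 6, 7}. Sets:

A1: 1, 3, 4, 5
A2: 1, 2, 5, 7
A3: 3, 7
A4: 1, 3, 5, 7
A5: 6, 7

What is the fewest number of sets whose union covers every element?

A1, A2, A5 together cover {1, 2, 3, 4, 5, 6, 7} — every element.
No 2 of the 5 sets cover everything (all 10 pairs fall short), so 3 is minimum.

3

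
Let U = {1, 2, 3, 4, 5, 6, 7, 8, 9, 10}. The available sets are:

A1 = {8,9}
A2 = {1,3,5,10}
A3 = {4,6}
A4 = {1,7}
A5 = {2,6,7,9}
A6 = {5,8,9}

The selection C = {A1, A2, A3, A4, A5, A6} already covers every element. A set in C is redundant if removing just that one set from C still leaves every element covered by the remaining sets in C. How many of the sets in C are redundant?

3

Drop A1: the rest still cover every element — redundant.
Drop A2: 3, 10 uncovered — not redundant.
Drop A3: 4 uncovered — not redundant.
Drop A4: the rest still cover every element — redundant.
Drop A5: 2 uncovered — not redundant.
Drop A6: the rest still cover every element — redundant.
3 redundant: A1, A4, A6.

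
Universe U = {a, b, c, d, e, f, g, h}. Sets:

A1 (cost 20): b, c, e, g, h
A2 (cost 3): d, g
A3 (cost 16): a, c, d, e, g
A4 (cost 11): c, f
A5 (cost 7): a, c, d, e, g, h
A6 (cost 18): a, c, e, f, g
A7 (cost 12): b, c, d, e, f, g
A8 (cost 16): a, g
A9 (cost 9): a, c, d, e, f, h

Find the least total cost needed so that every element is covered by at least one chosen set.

19

A5, A7 cover every element at cost 7 + 12 = 19.
Any cover uses at least 2 sets; among all covering selections none totals below 19.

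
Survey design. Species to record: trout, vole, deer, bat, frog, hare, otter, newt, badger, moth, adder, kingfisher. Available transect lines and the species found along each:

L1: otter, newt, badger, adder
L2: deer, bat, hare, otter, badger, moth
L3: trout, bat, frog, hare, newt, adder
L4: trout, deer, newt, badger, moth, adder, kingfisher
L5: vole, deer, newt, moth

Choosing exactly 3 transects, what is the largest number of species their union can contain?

Choosing L1, L3, L4 covers {trout, deer, bat, frog, hare, otter, newt, badger, moth, adder, kingfisher} — 11 species.
No choice of 3 transects does better; here vole is left uncovered.

11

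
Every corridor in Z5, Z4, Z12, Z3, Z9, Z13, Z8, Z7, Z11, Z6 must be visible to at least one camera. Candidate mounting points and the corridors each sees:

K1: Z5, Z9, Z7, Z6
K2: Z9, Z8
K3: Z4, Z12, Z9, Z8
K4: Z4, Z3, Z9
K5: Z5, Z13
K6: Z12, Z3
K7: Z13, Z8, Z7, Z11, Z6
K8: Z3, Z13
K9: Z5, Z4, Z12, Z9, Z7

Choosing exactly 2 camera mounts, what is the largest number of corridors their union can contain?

Choosing K7, K9 covers {Z5, Z4, Z12, Z9, Z13, Z8, Z7, Z11, Z6} — 9 corridors.
No choice of 2 camera mounts does better; here Z3 is left uncovered.

9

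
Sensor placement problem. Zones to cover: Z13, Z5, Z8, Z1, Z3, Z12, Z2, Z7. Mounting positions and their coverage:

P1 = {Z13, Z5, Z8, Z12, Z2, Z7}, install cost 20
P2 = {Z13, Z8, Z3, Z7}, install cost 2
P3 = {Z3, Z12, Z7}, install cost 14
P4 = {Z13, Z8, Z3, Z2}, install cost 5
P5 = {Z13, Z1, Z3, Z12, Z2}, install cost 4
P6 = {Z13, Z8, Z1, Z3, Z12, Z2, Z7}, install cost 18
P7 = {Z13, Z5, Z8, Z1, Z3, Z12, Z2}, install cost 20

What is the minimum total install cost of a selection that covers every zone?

22

P2, P7 cover every zone at install cost 2 + 20 = 22.
Any cover uses at least 2 sensor positions; among all covering selections none totals below 22.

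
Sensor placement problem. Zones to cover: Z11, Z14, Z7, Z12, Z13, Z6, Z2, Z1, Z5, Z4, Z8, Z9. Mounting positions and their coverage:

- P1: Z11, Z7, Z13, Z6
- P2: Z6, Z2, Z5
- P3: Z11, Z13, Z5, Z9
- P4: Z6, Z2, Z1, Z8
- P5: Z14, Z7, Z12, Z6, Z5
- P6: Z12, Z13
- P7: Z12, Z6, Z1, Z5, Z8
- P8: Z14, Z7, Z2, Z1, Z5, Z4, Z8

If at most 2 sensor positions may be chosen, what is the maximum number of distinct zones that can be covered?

10

Choosing P1, P8 covers {Z11, Z14, Z7, Z13, Z6, Z2, Z1, Z5, Z4, Z8} — 10 zones.
No choice of 2 sensor positions does better; here Z12, Z9 are left uncovered.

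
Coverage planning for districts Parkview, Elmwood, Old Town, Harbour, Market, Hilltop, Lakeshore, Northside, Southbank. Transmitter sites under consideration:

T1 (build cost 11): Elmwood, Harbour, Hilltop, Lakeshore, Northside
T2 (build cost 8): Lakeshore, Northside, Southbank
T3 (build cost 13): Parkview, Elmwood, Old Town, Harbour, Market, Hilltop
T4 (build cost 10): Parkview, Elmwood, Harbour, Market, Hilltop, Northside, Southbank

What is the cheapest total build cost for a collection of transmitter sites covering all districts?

21

T2, T3 cover every district at build cost 8 + 13 = 21.
Any cover uses at least 2 transmitter sites; among all covering selections none totals below 21.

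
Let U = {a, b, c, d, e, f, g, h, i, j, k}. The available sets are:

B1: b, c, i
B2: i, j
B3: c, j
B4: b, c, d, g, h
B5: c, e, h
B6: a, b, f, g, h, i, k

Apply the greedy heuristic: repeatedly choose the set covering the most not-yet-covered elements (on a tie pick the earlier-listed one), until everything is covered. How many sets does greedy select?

4

Pick 1: B6 covers 7 new elements (a, b, f, g, h, i, k).
Pick 2: B3 covers 2 new elements (c, j).
Pick 3: B4 covers 1 new elements (d).
Pick 4: B5 covers 1 new elements (e).
Greedy uses 4 sets.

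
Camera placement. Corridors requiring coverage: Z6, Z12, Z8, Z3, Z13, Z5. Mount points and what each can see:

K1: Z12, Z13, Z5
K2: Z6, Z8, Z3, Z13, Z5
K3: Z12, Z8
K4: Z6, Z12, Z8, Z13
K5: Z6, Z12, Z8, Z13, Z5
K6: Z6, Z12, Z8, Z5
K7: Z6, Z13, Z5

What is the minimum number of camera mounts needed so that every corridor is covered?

K1, K2 together cover {Z6, Z12, Z8, Z3, Z13, Z5} — every corridor.
No single camera mount contains all 6 corridors, so 2 is optimal.

2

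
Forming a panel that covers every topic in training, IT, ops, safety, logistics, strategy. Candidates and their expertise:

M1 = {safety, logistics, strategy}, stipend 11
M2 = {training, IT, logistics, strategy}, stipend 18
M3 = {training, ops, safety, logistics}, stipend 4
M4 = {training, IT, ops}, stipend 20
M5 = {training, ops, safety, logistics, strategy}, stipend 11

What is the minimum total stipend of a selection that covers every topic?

22

M2, M3 cover every topic at stipend 18 + 4 = 22.
Any cover uses at least 2 members; among all covering selections none totals below 22.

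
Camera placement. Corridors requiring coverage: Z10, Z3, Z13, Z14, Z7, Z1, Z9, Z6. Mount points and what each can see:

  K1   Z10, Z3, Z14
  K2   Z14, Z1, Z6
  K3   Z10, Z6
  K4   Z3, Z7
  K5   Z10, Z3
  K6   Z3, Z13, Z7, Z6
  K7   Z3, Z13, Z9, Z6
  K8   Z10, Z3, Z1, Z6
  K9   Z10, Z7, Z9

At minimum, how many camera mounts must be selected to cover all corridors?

3

K2, K6, K9 together cover {Z10, Z3, Z13, Z14, Z7, Z1, Z9, Z6} — every corridor.
No 2 of the 9 camera mounts cover everything (all 36 pairs fall short), so 3 is minimum.
Greedy (largest uncovered first) would take K6, K1, K2, K7 — 4 camera mounts — but 3 suffice.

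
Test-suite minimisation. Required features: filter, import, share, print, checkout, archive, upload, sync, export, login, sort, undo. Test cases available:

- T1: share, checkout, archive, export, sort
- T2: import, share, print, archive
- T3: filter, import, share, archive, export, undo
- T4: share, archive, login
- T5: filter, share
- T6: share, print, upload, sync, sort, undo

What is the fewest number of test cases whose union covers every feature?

4

T1, T3, T4, T6 together cover {filter, import, share, print, checkout, archive, upload, sync, export, login, sort, undo} — every feature.
No 3 of the 6 test cases cover everything (all 20 triples fall short), so 4 is minimum.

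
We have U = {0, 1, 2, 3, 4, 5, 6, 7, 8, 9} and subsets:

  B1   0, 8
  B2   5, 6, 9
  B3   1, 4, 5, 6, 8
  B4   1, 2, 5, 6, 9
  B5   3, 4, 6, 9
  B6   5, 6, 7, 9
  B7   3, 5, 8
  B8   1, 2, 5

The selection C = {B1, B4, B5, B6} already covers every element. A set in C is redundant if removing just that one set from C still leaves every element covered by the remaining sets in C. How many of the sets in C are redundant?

0

Drop B1: 0, 8 uncovered — not redundant.
Drop B4: 1, 2 uncovered — not redundant.
Drop B5: 3, 4 uncovered — not redundant.
Drop B6: 7 uncovered — not redundant.
None of the sets in C is redundant.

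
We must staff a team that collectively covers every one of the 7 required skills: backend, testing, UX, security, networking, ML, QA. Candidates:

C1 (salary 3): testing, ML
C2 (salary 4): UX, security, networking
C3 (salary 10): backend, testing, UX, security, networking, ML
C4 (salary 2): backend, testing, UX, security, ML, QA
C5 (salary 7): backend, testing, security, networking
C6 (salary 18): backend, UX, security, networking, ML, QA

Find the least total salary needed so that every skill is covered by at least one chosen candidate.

6

C2, C4 cover every skill at salary 4 + 2 = 6.
Any cover uses at least 2 candidates; among all covering selections none totals below 6.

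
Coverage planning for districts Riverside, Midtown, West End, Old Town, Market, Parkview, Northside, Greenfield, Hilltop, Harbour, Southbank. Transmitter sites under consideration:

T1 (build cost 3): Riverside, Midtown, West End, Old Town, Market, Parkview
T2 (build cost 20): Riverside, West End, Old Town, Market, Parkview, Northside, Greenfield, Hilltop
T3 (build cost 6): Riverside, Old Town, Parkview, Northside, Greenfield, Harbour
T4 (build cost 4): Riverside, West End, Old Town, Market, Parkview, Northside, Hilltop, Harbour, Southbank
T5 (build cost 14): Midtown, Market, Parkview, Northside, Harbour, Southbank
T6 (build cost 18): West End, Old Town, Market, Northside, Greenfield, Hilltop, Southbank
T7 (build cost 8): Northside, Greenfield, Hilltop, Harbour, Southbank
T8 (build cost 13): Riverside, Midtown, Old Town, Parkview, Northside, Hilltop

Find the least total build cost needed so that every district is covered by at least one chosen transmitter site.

T1, T7 cover every district at build cost 3 + 8 = 11.
Any cover uses at least 2 transmitter sites; among all covering selections none totals below 11.
Greedy by coverage-per-build cost would pick T4, T1, T3 for 13 — worse than the optimum 11.

11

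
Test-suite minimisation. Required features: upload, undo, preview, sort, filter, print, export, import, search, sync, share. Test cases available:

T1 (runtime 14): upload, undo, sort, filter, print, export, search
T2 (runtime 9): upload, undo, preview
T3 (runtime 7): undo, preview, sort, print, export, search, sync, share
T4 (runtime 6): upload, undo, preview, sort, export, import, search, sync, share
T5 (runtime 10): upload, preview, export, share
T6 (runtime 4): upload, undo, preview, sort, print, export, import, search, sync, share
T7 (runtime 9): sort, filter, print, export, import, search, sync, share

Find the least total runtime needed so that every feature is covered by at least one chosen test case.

13

T6, T7 cover every feature at runtime 4 + 9 = 13.
Any cover uses at least 2 test cases; among all covering selections none totals below 13.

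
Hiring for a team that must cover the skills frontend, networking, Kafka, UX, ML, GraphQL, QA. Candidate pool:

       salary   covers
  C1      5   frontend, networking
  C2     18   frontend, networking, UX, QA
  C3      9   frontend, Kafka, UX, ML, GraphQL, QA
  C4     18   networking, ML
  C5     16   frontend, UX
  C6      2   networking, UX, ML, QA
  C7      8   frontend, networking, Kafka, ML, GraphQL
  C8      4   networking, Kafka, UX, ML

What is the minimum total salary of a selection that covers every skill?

C6, C7 cover every skill at salary 2 + 8 = 10.
Any cover uses at least 2 candidates; among all covering selections none totals below 10.

10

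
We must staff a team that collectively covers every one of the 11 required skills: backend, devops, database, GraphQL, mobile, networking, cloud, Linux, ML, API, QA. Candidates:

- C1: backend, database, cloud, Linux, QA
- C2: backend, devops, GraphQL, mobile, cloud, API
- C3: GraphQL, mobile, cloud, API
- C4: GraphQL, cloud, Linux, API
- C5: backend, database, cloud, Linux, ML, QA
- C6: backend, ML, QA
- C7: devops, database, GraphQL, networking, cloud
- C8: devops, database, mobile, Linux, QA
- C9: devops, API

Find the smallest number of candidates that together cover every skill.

C2, C5, C7 together cover {backend, devops, database, GraphQL, mobile, networking, cloud, Linux, ML, API, QA} — every skill.
No 2 of the 9 candidates cover everything (all 36 pairs fall short), so 3 is minimum.

3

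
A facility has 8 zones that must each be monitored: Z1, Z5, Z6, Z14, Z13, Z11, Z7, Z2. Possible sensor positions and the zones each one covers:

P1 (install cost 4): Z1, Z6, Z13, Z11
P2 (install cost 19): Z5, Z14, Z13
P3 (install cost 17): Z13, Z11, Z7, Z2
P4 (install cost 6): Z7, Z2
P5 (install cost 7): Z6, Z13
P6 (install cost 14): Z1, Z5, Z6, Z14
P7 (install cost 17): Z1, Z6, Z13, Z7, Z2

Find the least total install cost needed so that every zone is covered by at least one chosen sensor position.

24

P1, P4, P6 cover every zone at install cost 4 + 6 + 14 = 24.
Any cover uses at least 2 sensor positions; among all covering selections none totals below 24.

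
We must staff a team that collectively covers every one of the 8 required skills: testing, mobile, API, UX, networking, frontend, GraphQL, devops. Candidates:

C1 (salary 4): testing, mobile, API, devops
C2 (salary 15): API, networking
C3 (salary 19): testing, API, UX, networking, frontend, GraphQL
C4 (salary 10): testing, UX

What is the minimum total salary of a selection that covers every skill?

23

C1, C3 cover every skill at salary 4 + 19 = 23.
Any cover uses at least 2 candidates; among all covering selections none totals below 23.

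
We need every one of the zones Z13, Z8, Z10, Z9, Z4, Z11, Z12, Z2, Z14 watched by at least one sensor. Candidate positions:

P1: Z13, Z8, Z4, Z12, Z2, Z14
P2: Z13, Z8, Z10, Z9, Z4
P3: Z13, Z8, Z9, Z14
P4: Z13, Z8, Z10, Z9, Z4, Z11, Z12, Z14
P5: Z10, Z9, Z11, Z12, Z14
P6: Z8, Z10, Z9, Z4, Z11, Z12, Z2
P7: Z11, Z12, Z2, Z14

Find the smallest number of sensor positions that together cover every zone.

2

P1, P4 together cover {Z13, Z8, Z10, Z9, Z4, Z11, Z12, Z2, Z14} — every zone.
No single sensor position contains all 9 zones, so 2 is optimal.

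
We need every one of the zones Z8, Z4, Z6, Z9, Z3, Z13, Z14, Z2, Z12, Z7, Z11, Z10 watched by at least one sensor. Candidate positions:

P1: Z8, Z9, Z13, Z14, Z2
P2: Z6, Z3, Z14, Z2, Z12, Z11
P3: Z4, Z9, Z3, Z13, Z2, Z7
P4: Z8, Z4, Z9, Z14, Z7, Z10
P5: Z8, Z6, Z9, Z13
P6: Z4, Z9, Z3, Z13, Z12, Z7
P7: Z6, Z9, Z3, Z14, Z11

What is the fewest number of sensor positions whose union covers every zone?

3

P1, P2, P4 together cover {Z8, Z4, Z6, Z9, Z3, Z13, Z14, Z2, Z12, Z7, Z11, Z10} — every zone.
No 2 of the 7 sensor positions cover everything (all 21 pairs fall short), so 3 is minimum.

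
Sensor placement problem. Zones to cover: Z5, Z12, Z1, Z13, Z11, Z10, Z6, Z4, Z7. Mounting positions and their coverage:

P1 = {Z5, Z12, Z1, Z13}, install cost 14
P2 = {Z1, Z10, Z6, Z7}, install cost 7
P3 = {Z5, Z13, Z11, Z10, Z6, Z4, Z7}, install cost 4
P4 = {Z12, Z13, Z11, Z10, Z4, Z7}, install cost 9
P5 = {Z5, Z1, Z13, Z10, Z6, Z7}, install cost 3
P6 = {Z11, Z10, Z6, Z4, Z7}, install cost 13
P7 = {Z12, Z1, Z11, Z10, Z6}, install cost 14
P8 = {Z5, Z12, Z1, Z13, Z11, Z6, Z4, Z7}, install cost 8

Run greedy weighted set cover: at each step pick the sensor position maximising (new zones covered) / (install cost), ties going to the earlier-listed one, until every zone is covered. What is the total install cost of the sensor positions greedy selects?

15

Pick 1: P5 adds 6 new (Z5, Z1, Z13, Z10, Z6, Z7) at install cost 3 (ratio 6/3).
Pick 2: P3 adds 2 new (Z11, Z4) at install cost 4 (ratio 2/4).
Pick 3: P8 adds 1 new (Z12) at install cost 8 (ratio 1/8).
Greedy total install cost: 3 + 4 + 8 = 15. (The true optimum is 11, so greedy overshoots here.)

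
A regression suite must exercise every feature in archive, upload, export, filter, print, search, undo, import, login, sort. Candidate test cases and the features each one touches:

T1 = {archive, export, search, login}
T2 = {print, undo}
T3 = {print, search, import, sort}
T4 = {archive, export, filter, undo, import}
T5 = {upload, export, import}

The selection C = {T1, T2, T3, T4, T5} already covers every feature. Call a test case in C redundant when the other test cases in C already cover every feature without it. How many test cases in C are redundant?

1

Drop T1: login uncovered — not redundant.
Drop T2: the rest still cover every feature — redundant.
Drop T3: sort uncovered — not redundant.
Drop T4: filter uncovered — not redundant.
Drop T5: upload uncovered — not redundant.
1 redundant: T2.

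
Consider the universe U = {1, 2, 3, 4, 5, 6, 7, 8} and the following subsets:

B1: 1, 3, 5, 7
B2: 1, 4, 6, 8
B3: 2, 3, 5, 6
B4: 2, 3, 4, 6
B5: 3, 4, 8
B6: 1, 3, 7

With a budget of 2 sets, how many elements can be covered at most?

7

Choosing B1, B2 covers {1, 3, 4, 5, 6, 7, 8} — 7 elements.
No choice of 2 sets does better; here 2 is left uncovered.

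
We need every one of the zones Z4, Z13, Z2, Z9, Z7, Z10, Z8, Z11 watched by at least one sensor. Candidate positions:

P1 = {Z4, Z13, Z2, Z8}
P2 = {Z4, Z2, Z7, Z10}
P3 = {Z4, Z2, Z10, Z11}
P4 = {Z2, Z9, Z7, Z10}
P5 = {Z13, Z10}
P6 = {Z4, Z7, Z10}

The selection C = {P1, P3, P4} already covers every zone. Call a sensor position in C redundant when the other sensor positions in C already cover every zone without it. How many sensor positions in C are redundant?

Drop P1: Z13, Z8 uncovered — not redundant.
Drop P3: Z11 uncovered — not redundant.
Drop P4: Z9, Z7 uncovered — not redundant.
None of the sensor positions in C is redundant.

0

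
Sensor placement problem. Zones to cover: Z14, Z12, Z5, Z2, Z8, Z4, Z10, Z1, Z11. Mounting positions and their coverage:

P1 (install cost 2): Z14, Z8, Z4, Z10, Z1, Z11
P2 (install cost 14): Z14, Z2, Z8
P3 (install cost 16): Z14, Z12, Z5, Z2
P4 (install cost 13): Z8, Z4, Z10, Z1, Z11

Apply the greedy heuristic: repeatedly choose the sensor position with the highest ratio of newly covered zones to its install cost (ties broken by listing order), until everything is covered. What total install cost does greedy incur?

18

Pick 1: P1 adds 6 new (Z14, Z8, Z4, Z10, Z1, Z11) at install cost 2 (ratio 6/2).
Pick 2: P3 adds 3 new (Z12, Z5, Z2) at install cost 16 (ratio 3/16).
Greedy total install cost: 2 + 16 = 18.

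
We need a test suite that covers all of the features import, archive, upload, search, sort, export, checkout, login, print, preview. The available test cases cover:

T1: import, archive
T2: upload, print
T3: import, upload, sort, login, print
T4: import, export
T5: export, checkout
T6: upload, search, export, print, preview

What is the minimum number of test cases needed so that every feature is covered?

4

T1, T3, T5, T6 together cover {import, archive, upload, search, sort, export, checkout, login, print, preview} — every feature.
No 3 of the 6 test cases cover everything (all 20 triples fall short), so 4 is minimum.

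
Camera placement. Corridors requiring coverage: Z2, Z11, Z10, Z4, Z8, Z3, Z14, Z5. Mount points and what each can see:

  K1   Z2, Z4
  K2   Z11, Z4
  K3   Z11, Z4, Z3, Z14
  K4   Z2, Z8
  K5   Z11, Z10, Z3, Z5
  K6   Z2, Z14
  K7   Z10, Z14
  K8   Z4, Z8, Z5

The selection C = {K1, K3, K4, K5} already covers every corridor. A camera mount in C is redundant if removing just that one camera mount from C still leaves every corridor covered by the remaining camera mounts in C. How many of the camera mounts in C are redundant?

1

Drop K1: the rest still cover every corridor — redundant.
Drop K3: Z14 uncovered — not redundant.
Drop K4: Z8 uncovered — not redundant.
Drop K5: Z10, Z5 uncovered — not redundant.
1 redundant: K1.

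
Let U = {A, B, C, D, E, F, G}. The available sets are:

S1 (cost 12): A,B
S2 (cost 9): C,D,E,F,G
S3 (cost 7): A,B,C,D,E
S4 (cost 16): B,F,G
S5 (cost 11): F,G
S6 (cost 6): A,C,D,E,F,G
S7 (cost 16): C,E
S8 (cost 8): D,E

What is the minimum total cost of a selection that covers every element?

13

S3, S6 cover every element at cost 7 + 6 = 13.
Any cover uses at least 2 sets; among all covering selections none totals below 13.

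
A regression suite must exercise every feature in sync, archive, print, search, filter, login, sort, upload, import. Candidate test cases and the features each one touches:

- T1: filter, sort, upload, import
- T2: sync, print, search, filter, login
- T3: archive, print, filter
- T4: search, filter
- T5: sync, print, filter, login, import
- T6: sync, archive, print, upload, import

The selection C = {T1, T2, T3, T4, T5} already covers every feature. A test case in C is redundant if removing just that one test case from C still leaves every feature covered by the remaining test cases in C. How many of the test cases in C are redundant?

3

Drop T1: sort, upload uncovered — not redundant.
Drop T2: the rest still cover every feature — redundant.
Drop T3: archive uncovered — not redundant.
Drop T4: the rest still cover every feature — redundant.
Drop T5: the rest still cover every feature — redundant.
3 redundant: T2, T4, T5.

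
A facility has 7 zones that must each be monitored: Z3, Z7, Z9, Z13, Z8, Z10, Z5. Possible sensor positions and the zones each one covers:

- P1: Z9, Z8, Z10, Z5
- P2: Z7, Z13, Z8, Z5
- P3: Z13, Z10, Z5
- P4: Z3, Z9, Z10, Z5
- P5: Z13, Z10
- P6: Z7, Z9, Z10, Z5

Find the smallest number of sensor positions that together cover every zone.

P2, P4 together cover {Z3, Z7, Z9, Z13, Z8, Z10, Z5} — every zone.
No single sensor position contains all 7 zones, so 2 is optimal.

2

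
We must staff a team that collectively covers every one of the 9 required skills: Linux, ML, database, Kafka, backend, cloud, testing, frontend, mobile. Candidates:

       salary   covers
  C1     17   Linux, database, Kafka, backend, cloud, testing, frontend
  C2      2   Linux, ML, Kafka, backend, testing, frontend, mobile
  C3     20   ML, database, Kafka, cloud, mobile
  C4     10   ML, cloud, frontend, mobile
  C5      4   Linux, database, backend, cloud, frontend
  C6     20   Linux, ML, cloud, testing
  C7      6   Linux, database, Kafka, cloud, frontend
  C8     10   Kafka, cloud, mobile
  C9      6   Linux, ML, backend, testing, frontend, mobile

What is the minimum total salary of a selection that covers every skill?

6

C2, C5 cover every skill at salary 2 + 4 = 6.
Any cover uses at least 2 candidates; among all covering selections none totals below 6.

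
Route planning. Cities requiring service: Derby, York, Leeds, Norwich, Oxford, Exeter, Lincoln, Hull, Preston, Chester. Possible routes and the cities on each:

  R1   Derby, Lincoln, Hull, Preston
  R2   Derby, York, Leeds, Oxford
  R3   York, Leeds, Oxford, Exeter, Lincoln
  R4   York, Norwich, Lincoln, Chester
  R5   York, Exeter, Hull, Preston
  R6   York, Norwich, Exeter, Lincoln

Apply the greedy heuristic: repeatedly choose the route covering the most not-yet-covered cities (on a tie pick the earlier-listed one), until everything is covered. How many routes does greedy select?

3

Pick 1: R3 covers 5 new cities (York, Leeds, Oxford, Exeter, Lincoln).
Pick 2: R1 covers 3 new cities (Derby, Hull, Preston).
Pick 3: R4 covers 2 new cities (Norwich, Chester).
Greedy uses 3 routes.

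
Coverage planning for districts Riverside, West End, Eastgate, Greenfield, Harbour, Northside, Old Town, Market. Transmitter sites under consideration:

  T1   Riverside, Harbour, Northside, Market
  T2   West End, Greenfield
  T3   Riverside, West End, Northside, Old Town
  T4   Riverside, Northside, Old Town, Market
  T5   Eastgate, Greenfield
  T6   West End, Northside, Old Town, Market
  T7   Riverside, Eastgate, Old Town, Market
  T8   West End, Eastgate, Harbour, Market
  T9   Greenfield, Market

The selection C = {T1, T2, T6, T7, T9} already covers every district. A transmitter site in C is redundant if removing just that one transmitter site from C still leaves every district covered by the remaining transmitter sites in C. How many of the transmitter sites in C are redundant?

Drop T1: Harbour uncovered — not redundant.
Drop T2: the rest still cover every district — redundant.
Drop T6: the rest still cover every district — redundant.
Drop T7: Eastgate uncovered — not redundant.
Drop T9: the rest still cover every district — redundant.
3 redundant: T2, T6, T9.

3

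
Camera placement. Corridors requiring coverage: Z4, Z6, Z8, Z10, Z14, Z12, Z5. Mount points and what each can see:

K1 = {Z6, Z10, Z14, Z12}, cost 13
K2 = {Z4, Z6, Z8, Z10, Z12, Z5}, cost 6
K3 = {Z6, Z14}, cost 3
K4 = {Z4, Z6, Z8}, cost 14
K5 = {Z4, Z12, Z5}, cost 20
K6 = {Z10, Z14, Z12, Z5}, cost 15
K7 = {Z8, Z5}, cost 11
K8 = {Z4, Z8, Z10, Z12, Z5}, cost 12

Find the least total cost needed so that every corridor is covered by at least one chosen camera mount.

9

K2, K3 cover every corridor at cost 6 + 3 = 9.
Any cover uses at least 2 camera mounts; among all covering selections none totals below 9.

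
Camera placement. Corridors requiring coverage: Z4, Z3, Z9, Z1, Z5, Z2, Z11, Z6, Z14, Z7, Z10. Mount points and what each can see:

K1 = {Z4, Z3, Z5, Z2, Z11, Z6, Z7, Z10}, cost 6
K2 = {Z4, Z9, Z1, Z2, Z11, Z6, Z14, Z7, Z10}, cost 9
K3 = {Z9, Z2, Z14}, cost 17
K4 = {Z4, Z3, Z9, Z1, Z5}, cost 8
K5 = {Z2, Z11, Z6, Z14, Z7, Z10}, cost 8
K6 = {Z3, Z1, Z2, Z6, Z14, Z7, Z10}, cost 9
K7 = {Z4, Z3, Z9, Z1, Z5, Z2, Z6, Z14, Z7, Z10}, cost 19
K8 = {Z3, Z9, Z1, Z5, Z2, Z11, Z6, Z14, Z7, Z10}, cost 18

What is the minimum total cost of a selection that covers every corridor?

K1, K2 cover every corridor at cost 6 + 9 = 15.
Any cover uses at least 2 camera mounts; among all covering selections none totals below 15.

15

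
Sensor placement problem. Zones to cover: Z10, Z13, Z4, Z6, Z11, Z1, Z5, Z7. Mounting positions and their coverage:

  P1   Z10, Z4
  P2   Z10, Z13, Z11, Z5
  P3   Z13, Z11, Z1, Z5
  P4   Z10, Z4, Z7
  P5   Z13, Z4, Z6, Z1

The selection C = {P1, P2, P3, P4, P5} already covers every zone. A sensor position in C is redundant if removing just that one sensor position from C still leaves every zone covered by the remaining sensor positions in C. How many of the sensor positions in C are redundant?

3

Drop P1: the rest still cover every zone — redundant.
Drop P2: the rest still cover every zone — redundant.
Drop P3: the rest still cover every zone — redundant.
Drop P4: Z7 uncovered — not redundant.
Drop P5: Z6 uncovered — not redundant.
3 redundant: P1, P2, P3.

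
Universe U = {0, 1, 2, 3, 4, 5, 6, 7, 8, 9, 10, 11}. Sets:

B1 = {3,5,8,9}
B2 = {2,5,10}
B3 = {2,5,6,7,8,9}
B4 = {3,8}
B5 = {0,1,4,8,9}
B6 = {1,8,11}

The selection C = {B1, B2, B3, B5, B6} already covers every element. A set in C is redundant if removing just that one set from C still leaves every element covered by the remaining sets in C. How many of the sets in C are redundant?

Drop B1: 3 uncovered — not redundant.
Drop B2: 10 uncovered — not redundant.
Drop B3: 6, 7 uncovered — not redundant.
Drop B5: 0, 4 uncovered — not redundant.
Drop B6: 11 uncovered — not redundant.
None of the sets in C is redundant.

0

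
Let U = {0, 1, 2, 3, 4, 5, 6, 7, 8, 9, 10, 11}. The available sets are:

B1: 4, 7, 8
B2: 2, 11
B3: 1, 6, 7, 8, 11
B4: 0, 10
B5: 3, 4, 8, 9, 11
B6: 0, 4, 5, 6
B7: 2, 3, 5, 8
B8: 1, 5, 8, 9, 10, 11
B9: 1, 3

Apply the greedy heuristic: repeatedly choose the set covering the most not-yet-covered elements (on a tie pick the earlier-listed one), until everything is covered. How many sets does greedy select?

4

Pick 1: B8 covers 6 new elements (1, 5, 8, 9, 10, 11).
Pick 2: B6 covers 3 new elements (0, 4, 6).
Pick 3: B7 covers 2 new elements (2, 3).
Pick 4: B1 covers 1 new elements (7).
Greedy uses 4 sets.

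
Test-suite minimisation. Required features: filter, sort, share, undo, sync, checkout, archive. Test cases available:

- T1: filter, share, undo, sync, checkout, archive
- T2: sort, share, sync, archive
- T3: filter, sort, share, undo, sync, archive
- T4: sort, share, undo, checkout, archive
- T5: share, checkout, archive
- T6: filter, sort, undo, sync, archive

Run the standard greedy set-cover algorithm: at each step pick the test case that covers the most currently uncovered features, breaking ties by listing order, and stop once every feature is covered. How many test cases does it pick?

Pick 1: T1 covers 6 new features (filter, share, undo, sync, checkout, archive).
Pick 2: T2 covers 1 new features (sort).
Greedy uses 2 test cases.

2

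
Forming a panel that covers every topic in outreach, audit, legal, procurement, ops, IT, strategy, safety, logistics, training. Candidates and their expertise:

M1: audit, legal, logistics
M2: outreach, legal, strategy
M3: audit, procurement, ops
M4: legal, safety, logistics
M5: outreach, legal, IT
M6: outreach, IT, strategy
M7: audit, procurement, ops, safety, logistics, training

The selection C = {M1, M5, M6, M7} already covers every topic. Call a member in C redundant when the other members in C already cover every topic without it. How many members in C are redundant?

Drop M1: the rest still cover every topic — redundant.
Drop M5: the rest still cover every topic — redundant.
Drop M6: strategy uncovered — not redundant.
Drop M7: procurement, ops, safety, training uncovered — not redundant.
2 redundant: M1, M5.

2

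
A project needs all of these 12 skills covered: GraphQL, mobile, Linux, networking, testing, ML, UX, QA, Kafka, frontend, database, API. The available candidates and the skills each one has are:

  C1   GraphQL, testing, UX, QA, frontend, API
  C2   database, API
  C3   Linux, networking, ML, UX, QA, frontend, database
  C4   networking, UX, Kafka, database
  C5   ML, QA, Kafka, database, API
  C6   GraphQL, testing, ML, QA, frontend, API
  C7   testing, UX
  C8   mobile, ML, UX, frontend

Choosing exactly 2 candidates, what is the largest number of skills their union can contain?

10

Choosing C1, C3 covers {GraphQL, Linux, networking, testing, ML, UX, QA, frontend, database, API} — 10 skills.
No choice of 2 candidates does better; here mobile, Kafka are left uncovered.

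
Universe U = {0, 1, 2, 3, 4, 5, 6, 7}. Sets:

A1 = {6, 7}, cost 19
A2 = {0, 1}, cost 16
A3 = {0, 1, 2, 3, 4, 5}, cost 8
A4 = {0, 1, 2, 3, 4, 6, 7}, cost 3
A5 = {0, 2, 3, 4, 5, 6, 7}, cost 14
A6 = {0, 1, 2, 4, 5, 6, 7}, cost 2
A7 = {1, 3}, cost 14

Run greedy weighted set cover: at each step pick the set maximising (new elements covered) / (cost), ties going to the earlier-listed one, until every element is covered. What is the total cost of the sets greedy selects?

5

Pick 1: A6 adds 7 new (0, 1, 2, 4, 5, 6, 7) at cost 2 (ratio 7/2).
Pick 2: A4 adds 1 new (3) at cost 3 (ratio 1/3).
Greedy total cost: 2 + 3 = 5.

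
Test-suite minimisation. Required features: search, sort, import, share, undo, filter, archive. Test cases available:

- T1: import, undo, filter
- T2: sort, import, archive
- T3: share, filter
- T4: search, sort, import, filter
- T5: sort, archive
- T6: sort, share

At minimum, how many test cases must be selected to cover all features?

T1, T2, T3, T4 together cover {search, sort, import, share, undo, filter, archive} — every feature.
No 3 of the 6 test cases cover everything (all 20 triples fall short), so 4 is minimum.

4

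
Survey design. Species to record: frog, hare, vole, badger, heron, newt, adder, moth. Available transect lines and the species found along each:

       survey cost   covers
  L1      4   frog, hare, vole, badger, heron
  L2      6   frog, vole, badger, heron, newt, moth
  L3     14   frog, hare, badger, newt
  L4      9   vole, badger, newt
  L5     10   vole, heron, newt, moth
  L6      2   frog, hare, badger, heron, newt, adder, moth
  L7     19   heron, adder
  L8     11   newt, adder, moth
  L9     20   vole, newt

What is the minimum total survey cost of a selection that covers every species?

6

L1, L6 cover every species at survey cost 4 + 2 = 6.
Any cover uses at least 2 transects; among all covering selections none totals below 6.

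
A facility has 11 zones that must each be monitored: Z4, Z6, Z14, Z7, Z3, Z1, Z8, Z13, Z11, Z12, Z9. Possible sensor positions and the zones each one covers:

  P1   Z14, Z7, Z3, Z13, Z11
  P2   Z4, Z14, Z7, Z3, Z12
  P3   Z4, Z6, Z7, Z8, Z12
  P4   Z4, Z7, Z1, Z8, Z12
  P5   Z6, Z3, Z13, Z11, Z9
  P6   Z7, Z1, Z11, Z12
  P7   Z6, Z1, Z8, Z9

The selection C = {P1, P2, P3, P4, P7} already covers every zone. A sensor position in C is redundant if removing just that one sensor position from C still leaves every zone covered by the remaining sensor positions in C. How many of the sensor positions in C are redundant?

3

Drop P1: Z13, Z11 uncovered — not redundant.
Drop P2: the rest still cover every zone — redundant.
Drop P3: the rest still cover every zone — redundant.
Drop P4: the rest still cover every zone — redundant.
Drop P7: Z9 uncovered — not redundant.
3 redundant: P2, P3, P4.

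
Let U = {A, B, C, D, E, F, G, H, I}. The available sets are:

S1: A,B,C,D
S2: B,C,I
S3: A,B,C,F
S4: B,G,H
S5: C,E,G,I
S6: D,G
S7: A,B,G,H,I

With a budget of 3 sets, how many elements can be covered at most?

8

Choosing S1, S3, S5 covers {A, B, C, D, E, F, G, I} — 8 elements.
No choice of 3 sets does better; here H is left uncovered.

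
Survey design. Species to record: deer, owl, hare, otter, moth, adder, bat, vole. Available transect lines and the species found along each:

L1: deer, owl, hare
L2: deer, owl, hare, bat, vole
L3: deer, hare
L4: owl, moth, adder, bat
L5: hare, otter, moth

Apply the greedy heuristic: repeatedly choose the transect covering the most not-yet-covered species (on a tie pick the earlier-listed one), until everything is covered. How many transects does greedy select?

Pick 1: L2 covers 5 new species (deer, owl, hare, bat, vole).
Pick 2: L4 covers 2 new species (moth, adder).
Pick 3: L5 covers 1 new species (otter).
Greedy uses 3 transects.

3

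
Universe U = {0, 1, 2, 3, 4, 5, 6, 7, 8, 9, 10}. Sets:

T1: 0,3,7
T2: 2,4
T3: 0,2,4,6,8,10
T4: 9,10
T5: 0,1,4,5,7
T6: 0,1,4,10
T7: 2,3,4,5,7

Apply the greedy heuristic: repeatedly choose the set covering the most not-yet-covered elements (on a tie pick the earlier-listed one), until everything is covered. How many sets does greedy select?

4

Pick 1: T3 covers 6 new elements (0, 2, 4, 6, 8, 10).
Pick 2: T5 covers 3 new elements (1, 5, 7).
Pick 3: T1 covers 1 new elements (3).
Pick 4: T4 covers 1 new elements (9).
Greedy uses 4 sets.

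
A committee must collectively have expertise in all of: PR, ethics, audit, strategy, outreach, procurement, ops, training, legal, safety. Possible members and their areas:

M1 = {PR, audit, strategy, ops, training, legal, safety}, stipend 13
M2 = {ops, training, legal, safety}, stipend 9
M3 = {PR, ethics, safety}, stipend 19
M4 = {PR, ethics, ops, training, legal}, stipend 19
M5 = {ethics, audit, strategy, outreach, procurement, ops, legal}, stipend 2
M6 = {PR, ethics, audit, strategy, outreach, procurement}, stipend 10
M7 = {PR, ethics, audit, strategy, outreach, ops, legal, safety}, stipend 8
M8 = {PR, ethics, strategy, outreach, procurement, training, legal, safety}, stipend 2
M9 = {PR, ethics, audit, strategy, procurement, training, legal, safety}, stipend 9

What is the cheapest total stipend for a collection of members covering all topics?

4

M5, M8 cover every topic at stipend 2 + 2 = 4.
Any cover uses at least 2 members; among all covering selections none totals below 4.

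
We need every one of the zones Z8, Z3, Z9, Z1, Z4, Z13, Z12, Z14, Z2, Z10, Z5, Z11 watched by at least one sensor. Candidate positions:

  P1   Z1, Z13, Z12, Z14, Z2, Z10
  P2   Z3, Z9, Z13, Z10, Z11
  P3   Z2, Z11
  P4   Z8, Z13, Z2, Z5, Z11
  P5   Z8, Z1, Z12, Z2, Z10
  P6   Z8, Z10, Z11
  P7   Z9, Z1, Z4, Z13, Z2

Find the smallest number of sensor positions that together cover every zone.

P1, P2, P4, P7 together cover {Z8, Z3, Z9, Z1, Z4, Z13, Z12, Z14, Z2, Z10, Z5, Z11} — every zone.
No 3 of the 7 sensor positions cover everything (all 35 triples fall short), so 4 is minimum.

4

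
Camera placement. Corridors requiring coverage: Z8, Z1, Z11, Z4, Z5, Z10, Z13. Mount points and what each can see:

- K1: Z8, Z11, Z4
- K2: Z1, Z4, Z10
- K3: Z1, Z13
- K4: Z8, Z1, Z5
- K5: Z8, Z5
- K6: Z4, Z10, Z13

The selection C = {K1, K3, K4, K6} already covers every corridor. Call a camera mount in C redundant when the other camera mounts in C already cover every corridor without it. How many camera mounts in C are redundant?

Drop K1: Z11 uncovered — not redundant.
Drop K3: the rest still cover every corridor — redundant.
Drop K4: Z5 uncovered — not redundant.
Drop K6: Z10 uncovered — not redundant.
1 redundant: K3.

1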